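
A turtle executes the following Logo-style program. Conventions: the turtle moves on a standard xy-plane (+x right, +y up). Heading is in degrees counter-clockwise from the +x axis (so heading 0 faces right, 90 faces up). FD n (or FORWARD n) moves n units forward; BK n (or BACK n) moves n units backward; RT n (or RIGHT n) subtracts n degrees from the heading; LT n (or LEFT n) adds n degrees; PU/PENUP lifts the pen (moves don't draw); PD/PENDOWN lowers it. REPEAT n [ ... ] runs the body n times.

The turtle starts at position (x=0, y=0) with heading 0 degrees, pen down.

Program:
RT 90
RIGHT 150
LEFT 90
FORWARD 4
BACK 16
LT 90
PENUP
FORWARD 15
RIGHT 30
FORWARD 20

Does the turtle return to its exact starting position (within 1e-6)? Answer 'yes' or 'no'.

Executing turtle program step by step:
Start: pos=(0,0), heading=0, pen down
RT 90: heading 0 -> 270
RT 150: heading 270 -> 120
LT 90: heading 120 -> 210
FD 4: (0,0) -> (-3.464,-2) [heading=210, draw]
BK 16: (-3.464,-2) -> (10.392,6) [heading=210, draw]
LT 90: heading 210 -> 300
PU: pen up
FD 15: (10.392,6) -> (17.892,-6.99) [heading=300, move]
RT 30: heading 300 -> 270
FD 20: (17.892,-6.99) -> (17.892,-26.99) [heading=270, move]
Final: pos=(17.892,-26.99), heading=270, 2 segment(s) drawn

Start position: (0, 0)
Final position: (17.892, -26.99)
Distance = 32.382; >= 1e-6 -> NOT closed

Answer: no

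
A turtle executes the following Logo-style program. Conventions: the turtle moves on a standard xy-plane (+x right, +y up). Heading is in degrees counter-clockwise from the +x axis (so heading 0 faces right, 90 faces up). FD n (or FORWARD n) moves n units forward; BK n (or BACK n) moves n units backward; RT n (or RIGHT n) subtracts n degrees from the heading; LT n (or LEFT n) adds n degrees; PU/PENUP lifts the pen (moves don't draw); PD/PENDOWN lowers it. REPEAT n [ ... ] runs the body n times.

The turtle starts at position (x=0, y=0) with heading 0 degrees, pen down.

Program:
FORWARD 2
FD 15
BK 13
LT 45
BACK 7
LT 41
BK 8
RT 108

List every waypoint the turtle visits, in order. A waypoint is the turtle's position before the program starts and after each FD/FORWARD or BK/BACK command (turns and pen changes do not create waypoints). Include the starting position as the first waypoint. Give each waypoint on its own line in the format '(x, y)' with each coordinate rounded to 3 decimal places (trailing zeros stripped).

Executing turtle program step by step:
Start: pos=(0,0), heading=0, pen down
FD 2: (0,0) -> (2,0) [heading=0, draw]
FD 15: (2,0) -> (17,0) [heading=0, draw]
BK 13: (17,0) -> (4,0) [heading=0, draw]
LT 45: heading 0 -> 45
BK 7: (4,0) -> (-0.95,-4.95) [heading=45, draw]
LT 41: heading 45 -> 86
BK 8: (-0.95,-4.95) -> (-1.508,-12.93) [heading=86, draw]
RT 108: heading 86 -> 338
Final: pos=(-1.508,-12.93), heading=338, 5 segment(s) drawn
Waypoints (6 total):
(0, 0)
(2, 0)
(17, 0)
(4, 0)
(-0.95, -4.95)
(-1.508, -12.93)

Answer: (0, 0)
(2, 0)
(17, 0)
(4, 0)
(-0.95, -4.95)
(-1.508, -12.93)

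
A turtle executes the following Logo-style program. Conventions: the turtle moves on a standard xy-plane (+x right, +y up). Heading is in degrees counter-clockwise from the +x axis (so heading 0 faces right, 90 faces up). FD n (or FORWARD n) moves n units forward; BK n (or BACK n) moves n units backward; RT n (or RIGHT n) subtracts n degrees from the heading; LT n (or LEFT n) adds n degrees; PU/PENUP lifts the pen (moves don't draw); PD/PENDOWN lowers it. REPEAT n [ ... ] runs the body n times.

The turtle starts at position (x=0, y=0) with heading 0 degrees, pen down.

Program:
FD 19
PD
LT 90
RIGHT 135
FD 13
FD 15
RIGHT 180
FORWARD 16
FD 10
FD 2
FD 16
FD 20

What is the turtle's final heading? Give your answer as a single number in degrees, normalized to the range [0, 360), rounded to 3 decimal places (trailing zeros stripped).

Answer: 135

Derivation:
Executing turtle program step by step:
Start: pos=(0,0), heading=0, pen down
FD 19: (0,0) -> (19,0) [heading=0, draw]
PD: pen down
LT 90: heading 0 -> 90
RT 135: heading 90 -> 315
FD 13: (19,0) -> (28.192,-9.192) [heading=315, draw]
FD 15: (28.192,-9.192) -> (38.799,-19.799) [heading=315, draw]
RT 180: heading 315 -> 135
FD 16: (38.799,-19.799) -> (27.485,-8.485) [heading=135, draw]
FD 10: (27.485,-8.485) -> (20.414,-1.414) [heading=135, draw]
FD 2: (20.414,-1.414) -> (19,0) [heading=135, draw]
FD 16: (19,0) -> (7.686,11.314) [heading=135, draw]
FD 20: (7.686,11.314) -> (-6.456,25.456) [heading=135, draw]
Final: pos=(-6.456,25.456), heading=135, 8 segment(s) drawn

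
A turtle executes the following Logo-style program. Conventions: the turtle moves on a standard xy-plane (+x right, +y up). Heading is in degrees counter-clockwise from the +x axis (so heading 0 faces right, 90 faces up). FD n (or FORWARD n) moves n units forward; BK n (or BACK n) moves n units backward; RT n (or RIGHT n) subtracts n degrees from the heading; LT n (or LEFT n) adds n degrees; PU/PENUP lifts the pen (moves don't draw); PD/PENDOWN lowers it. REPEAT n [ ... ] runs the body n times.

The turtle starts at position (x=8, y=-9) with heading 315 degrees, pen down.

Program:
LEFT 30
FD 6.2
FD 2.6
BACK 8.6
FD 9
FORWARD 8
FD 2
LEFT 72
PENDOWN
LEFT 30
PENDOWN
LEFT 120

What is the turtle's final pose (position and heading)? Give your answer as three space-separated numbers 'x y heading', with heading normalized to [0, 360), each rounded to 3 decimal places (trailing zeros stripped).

Executing turtle program step by step:
Start: pos=(8,-9), heading=315, pen down
LT 30: heading 315 -> 345
FD 6.2: (8,-9) -> (13.989,-10.605) [heading=345, draw]
FD 2.6: (13.989,-10.605) -> (16.5,-11.278) [heading=345, draw]
BK 8.6: (16.5,-11.278) -> (8.193,-9.052) [heading=345, draw]
FD 9: (8.193,-9.052) -> (16.887,-11.381) [heading=345, draw]
FD 8: (16.887,-11.381) -> (24.614,-13.452) [heading=345, draw]
FD 2: (24.614,-13.452) -> (26.546,-13.969) [heading=345, draw]
LT 72: heading 345 -> 57
PD: pen down
LT 30: heading 57 -> 87
PD: pen down
LT 120: heading 87 -> 207
Final: pos=(26.546,-13.969), heading=207, 6 segment(s) drawn

Answer: 26.546 -13.969 207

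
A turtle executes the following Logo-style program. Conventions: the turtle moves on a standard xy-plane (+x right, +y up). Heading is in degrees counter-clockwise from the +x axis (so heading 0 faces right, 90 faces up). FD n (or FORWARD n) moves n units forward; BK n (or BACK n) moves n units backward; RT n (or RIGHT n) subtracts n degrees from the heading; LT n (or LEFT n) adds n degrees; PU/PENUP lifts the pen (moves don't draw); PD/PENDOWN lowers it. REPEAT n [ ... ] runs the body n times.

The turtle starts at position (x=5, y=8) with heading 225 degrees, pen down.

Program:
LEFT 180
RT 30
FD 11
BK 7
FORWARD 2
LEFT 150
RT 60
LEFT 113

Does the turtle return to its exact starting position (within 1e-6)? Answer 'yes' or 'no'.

Executing turtle program step by step:
Start: pos=(5,8), heading=225, pen down
LT 180: heading 225 -> 45
RT 30: heading 45 -> 15
FD 11: (5,8) -> (15.625,10.847) [heading=15, draw]
BK 7: (15.625,10.847) -> (8.864,9.035) [heading=15, draw]
FD 2: (8.864,9.035) -> (10.796,9.553) [heading=15, draw]
LT 150: heading 15 -> 165
RT 60: heading 165 -> 105
LT 113: heading 105 -> 218
Final: pos=(10.796,9.553), heading=218, 3 segment(s) drawn

Start position: (5, 8)
Final position: (10.796, 9.553)
Distance = 6; >= 1e-6 -> NOT closed

Answer: no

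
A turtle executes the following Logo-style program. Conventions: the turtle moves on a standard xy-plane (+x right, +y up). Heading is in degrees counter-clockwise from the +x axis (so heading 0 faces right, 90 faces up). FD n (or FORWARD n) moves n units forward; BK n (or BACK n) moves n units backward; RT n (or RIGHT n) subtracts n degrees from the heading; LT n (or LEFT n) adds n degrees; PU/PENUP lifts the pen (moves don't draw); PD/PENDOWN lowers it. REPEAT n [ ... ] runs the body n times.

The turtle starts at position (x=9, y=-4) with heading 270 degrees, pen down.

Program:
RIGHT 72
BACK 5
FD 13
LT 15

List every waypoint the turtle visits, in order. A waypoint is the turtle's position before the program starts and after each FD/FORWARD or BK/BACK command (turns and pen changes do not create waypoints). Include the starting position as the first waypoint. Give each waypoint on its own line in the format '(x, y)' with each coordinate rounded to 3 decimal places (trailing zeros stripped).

Executing turtle program step by step:
Start: pos=(9,-4), heading=270, pen down
RT 72: heading 270 -> 198
BK 5: (9,-4) -> (13.755,-2.455) [heading=198, draw]
FD 13: (13.755,-2.455) -> (1.392,-6.472) [heading=198, draw]
LT 15: heading 198 -> 213
Final: pos=(1.392,-6.472), heading=213, 2 segment(s) drawn
Waypoints (3 total):
(9, -4)
(13.755, -2.455)
(1.392, -6.472)

Answer: (9, -4)
(13.755, -2.455)
(1.392, -6.472)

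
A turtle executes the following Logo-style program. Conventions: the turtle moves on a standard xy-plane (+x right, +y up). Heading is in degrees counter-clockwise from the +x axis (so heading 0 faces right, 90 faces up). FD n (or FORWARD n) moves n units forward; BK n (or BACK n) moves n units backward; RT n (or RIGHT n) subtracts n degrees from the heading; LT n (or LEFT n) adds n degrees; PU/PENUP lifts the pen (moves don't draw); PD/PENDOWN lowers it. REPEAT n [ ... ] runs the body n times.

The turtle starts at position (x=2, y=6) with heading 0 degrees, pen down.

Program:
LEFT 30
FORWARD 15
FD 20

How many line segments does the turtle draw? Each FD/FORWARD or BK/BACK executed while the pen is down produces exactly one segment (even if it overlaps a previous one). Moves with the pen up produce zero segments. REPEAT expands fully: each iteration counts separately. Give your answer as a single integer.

Executing turtle program step by step:
Start: pos=(2,6), heading=0, pen down
LT 30: heading 0 -> 30
FD 15: (2,6) -> (14.99,13.5) [heading=30, draw]
FD 20: (14.99,13.5) -> (32.311,23.5) [heading=30, draw]
Final: pos=(32.311,23.5), heading=30, 2 segment(s) drawn
Segments drawn: 2

Answer: 2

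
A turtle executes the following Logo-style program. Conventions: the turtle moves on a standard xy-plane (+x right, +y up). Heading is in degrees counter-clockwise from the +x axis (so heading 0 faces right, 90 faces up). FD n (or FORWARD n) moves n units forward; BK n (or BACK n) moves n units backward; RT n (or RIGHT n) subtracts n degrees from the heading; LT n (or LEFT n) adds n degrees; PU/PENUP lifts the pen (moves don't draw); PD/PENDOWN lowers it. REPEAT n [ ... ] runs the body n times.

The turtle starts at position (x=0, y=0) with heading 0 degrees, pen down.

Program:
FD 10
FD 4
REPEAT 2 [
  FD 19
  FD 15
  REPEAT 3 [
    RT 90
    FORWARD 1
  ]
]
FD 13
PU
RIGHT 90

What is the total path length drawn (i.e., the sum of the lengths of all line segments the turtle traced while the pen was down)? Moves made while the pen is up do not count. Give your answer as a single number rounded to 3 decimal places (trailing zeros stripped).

Answer: 101

Derivation:
Executing turtle program step by step:
Start: pos=(0,0), heading=0, pen down
FD 10: (0,0) -> (10,0) [heading=0, draw]
FD 4: (10,0) -> (14,0) [heading=0, draw]
REPEAT 2 [
  -- iteration 1/2 --
  FD 19: (14,0) -> (33,0) [heading=0, draw]
  FD 15: (33,0) -> (48,0) [heading=0, draw]
  REPEAT 3 [
    -- iteration 1/3 --
    RT 90: heading 0 -> 270
    FD 1: (48,0) -> (48,-1) [heading=270, draw]
    -- iteration 2/3 --
    RT 90: heading 270 -> 180
    FD 1: (48,-1) -> (47,-1) [heading=180, draw]
    -- iteration 3/3 --
    RT 90: heading 180 -> 90
    FD 1: (47,-1) -> (47,0) [heading=90, draw]
  ]
  -- iteration 2/2 --
  FD 19: (47,0) -> (47,19) [heading=90, draw]
  FD 15: (47,19) -> (47,34) [heading=90, draw]
  REPEAT 3 [
    -- iteration 1/3 --
    RT 90: heading 90 -> 0
    FD 1: (47,34) -> (48,34) [heading=0, draw]
    -- iteration 2/3 --
    RT 90: heading 0 -> 270
    FD 1: (48,34) -> (48,33) [heading=270, draw]
    -- iteration 3/3 --
    RT 90: heading 270 -> 180
    FD 1: (48,33) -> (47,33) [heading=180, draw]
  ]
]
FD 13: (47,33) -> (34,33) [heading=180, draw]
PU: pen up
RT 90: heading 180 -> 90
Final: pos=(34,33), heading=90, 13 segment(s) drawn

Segment lengths:
  seg 1: (0,0) -> (10,0), length = 10
  seg 2: (10,0) -> (14,0), length = 4
  seg 3: (14,0) -> (33,0), length = 19
  seg 4: (33,0) -> (48,0), length = 15
  seg 5: (48,0) -> (48,-1), length = 1
  seg 6: (48,-1) -> (47,-1), length = 1
  seg 7: (47,-1) -> (47,0), length = 1
  seg 8: (47,0) -> (47,19), length = 19
  seg 9: (47,19) -> (47,34), length = 15
  seg 10: (47,34) -> (48,34), length = 1
  seg 11: (48,34) -> (48,33), length = 1
  seg 12: (48,33) -> (47,33), length = 1
  seg 13: (47,33) -> (34,33), length = 13
Total = 101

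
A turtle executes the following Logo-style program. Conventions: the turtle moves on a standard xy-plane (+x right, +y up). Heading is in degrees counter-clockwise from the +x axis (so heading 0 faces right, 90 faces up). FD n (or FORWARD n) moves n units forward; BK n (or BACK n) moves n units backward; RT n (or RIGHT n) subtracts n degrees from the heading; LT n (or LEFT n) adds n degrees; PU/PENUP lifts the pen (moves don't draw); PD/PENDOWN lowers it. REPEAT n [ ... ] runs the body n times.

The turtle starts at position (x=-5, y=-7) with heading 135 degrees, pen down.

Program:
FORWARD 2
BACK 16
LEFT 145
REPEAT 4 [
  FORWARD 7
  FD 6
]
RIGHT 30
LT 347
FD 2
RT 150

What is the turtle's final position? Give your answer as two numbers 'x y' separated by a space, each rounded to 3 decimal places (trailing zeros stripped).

Executing turtle program step by step:
Start: pos=(-5,-7), heading=135, pen down
FD 2: (-5,-7) -> (-6.414,-5.586) [heading=135, draw]
BK 16: (-6.414,-5.586) -> (4.899,-16.899) [heading=135, draw]
LT 145: heading 135 -> 280
REPEAT 4 [
  -- iteration 1/4 --
  FD 7: (4.899,-16.899) -> (6.115,-23.793) [heading=280, draw]
  FD 6: (6.115,-23.793) -> (7.157,-29.702) [heading=280, draw]
  -- iteration 2/4 --
  FD 7: (7.157,-29.702) -> (8.372,-36.596) [heading=280, draw]
  FD 6: (8.372,-36.596) -> (9.414,-42.504) [heading=280, draw]
  -- iteration 3/4 --
  FD 7: (9.414,-42.504) -> (10.63,-49.398) [heading=280, draw]
  FD 6: (10.63,-49.398) -> (11.672,-55.307) [heading=280, draw]
  -- iteration 4/4 --
  FD 7: (11.672,-55.307) -> (12.887,-62.201) [heading=280, draw]
  FD 6: (12.887,-62.201) -> (13.929,-68.109) [heading=280, draw]
]
RT 30: heading 280 -> 250
LT 347: heading 250 -> 237
FD 2: (13.929,-68.109) -> (12.84,-69.787) [heading=237, draw]
RT 150: heading 237 -> 87
Final: pos=(12.84,-69.787), heading=87, 11 segment(s) drawn

Answer: 12.84 -69.787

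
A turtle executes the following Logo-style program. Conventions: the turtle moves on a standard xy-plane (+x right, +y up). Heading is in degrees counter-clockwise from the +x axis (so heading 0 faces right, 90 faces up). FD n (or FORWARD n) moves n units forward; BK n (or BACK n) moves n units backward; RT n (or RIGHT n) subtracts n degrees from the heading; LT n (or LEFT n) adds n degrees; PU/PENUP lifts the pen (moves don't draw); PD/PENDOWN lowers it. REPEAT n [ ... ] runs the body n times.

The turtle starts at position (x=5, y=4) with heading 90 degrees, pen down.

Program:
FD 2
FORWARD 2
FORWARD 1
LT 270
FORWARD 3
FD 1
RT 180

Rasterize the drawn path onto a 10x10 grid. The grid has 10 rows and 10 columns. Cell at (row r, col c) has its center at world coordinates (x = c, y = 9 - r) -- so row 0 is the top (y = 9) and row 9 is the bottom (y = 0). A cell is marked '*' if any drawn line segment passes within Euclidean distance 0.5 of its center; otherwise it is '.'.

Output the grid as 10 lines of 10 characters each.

Segment 0: (5,4) -> (5,6)
Segment 1: (5,6) -> (5,8)
Segment 2: (5,8) -> (5,9)
Segment 3: (5,9) -> (8,9)
Segment 4: (8,9) -> (9,9)

Answer: .....*****
.....*....
.....*....
.....*....
.....*....
.....*....
..........
..........
..........
..........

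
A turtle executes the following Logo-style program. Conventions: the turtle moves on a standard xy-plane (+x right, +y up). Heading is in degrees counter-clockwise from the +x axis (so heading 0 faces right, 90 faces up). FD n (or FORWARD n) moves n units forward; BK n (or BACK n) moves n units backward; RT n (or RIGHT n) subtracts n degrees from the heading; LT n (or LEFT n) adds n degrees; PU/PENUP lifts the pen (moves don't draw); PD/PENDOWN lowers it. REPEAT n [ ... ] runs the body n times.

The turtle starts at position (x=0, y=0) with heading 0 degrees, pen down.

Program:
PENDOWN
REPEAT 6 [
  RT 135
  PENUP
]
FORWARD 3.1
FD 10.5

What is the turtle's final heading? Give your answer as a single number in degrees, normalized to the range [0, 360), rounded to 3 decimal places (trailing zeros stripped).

Answer: 270

Derivation:
Executing turtle program step by step:
Start: pos=(0,0), heading=0, pen down
PD: pen down
REPEAT 6 [
  -- iteration 1/6 --
  RT 135: heading 0 -> 225
  PU: pen up
  -- iteration 2/6 --
  RT 135: heading 225 -> 90
  PU: pen up
  -- iteration 3/6 --
  RT 135: heading 90 -> 315
  PU: pen up
  -- iteration 4/6 --
  RT 135: heading 315 -> 180
  PU: pen up
  -- iteration 5/6 --
  RT 135: heading 180 -> 45
  PU: pen up
  -- iteration 6/6 --
  RT 135: heading 45 -> 270
  PU: pen up
]
FD 3.1: (0,0) -> (0,-3.1) [heading=270, move]
FD 10.5: (0,-3.1) -> (0,-13.6) [heading=270, move]
Final: pos=(0,-13.6), heading=270, 0 segment(s) drawn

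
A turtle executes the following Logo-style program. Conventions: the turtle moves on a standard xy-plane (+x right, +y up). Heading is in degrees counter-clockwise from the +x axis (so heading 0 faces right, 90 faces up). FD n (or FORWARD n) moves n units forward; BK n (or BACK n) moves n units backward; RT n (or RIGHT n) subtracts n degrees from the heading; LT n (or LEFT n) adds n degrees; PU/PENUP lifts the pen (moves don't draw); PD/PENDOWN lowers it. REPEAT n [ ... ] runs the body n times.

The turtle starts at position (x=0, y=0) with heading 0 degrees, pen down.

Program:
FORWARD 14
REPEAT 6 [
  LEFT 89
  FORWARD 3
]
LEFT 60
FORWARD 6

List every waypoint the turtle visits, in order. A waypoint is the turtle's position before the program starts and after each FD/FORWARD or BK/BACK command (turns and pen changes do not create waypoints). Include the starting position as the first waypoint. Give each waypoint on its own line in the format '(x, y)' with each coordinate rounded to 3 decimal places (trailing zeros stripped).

Answer: (0, 0)
(14, 0)
(14.052, 3)
(11.054, 3.104)
(10.897, 0.108)
(13.89, -0.101)
(14.151, 2.888)
(11.168, 3.201)
(7.641, -1.653)

Derivation:
Executing turtle program step by step:
Start: pos=(0,0), heading=0, pen down
FD 14: (0,0) -> (14,0) [heading=0, draw]
REPEAT 6 [
  -- iteration 1/6 --
  LT 89: heading 0 -> 89
  FD 3: (14,0) -> (14.052,3) [heading=89, draw]
  -- iteration 2/6 --
  LT 89: heading 89 -> 178
  FD 3: (14.052,3) -> (11.054,3.104) [heading=178, draw]
  -- iteration 3/6 --
  LT 89: heading 178 -> 267
  FD 3: (11.054,3.104) -> (10.897,0.108) [heading=267, draw]
  -- iteration 4/6 --
  LT 89: heading 267 -> 356
  FD 3: (10.897,0.108) -> (13.89,-0.101) [heading=356, draw]
  -- iteration 5/6 --
  LT 89: heading 356 -> 85
  FD 3: (13.89,-0.101) -> (14.151,2.888) [heading=85, draw]
  -- iteration 6/6 --
  LT 89: heading 85 -> 174
  FD 3: (14.151,2.888) -> (11.168,3.201) [heading=174, draw]
]
LT 60: heading 174 -> 234
FD 6: (11.168,3.201) -> (7.641,-1.653) [heading=234, draw]
Final: pos=(7.641,-1.653), heading=234, 8 segment(s) drawn
Waypoints (9 total):
(0, 0)
(14, 0)
(14.052, 3)
(11.054, 3.104)
(10.897, 0.108)
(13.89, -0.101)
(14.151, 2.888)
(11.168, 3.201)
(7.641, -1.653)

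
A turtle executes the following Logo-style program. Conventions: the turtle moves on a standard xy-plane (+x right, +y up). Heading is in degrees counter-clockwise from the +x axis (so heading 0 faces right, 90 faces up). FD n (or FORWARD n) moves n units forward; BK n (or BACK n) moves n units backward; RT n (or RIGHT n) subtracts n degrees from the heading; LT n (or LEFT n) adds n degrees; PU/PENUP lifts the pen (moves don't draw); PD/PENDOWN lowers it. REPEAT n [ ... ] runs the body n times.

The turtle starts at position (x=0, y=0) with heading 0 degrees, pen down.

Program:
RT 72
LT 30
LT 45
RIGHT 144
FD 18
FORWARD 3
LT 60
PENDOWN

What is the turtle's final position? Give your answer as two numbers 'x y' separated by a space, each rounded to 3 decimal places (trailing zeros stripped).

Executing turtle program step by step:
Start: pos=(0,0), heading=0, pen down
RT 72: heading 0 -> 288
LT 30: heading 288 -> 318
LT 45: heading 318 -> 3
RT 144: heading 3 -> 219
FD 18: (0,0) -> (-13.989,-11.328) [heading=219, draw]
FD 3: (-13.989,-11.328) -> (-16.32,-13.216) [heading=219, draw]
LT 60: heading 219 -> 279
PD: pen down
Final: pos=(-16.32,-13.216), heading=279, 2 segment(s) drawn

Answer: -16.32 -13.216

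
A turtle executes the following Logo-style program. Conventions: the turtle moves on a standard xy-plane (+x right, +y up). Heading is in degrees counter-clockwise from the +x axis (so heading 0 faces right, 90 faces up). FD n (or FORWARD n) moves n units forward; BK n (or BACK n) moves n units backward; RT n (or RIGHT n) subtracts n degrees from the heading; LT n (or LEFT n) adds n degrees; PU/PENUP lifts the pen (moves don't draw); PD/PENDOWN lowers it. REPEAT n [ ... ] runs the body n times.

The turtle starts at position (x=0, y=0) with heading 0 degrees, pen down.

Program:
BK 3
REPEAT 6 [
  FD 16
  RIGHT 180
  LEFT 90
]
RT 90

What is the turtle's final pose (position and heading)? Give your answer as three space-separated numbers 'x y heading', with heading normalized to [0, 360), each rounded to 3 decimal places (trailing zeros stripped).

Executing turtle program step by step:
Start: pos=(0,0), heading=0, pen down
BK 3: (0,0) -> (-3,0) [heading=0, draw]
REPEAT 6 [
  -- iteration 1/6 --
  FD 16: (-3,0) -> (13,0) [heading=0, draw]
  RT 180: heading 0 -> 180
  LT 90: heading 180 -> 270
  -- iteration 2/6 --
  FD 16: (13,0) -> (13,-16) [heading=270, draw]
  RT 180: heading 270 -> 90
  LT 90: heading 90 -> 180
  -- iteration 3/6 --
  FD 16: (13,-16) -> (-3,-16) [heading=180, draw]
  RT 180: heading 180 -> 0
  LT 90: heading 0 -> 90
  -- iteration 4/6 --
  FD 16: (-3,-16) -> (-3,0) [heading=90, draw]
  RT 180: heading 90 -> 270
  LT 90: heading 270 -> 0
  -- iteration 5/6 --
  FD 16: (-3,0) -> (13,0) [heading=0, draw]
  RT 180: heading 0 -> 180
  LT 90: heading 180 -> 270
  -- iteration 6/6 --
  FD 16: (13,0) -> (13,-16) [heading=270, draw]
  RT 180: heading 270 -> 90
  LT 90: heading 90 -> 180
]
RT 90: heading 180 -> 90
Final: pos=(13,-16), heading=90, 7 segment(s) drawn

Answer: 13 -16 90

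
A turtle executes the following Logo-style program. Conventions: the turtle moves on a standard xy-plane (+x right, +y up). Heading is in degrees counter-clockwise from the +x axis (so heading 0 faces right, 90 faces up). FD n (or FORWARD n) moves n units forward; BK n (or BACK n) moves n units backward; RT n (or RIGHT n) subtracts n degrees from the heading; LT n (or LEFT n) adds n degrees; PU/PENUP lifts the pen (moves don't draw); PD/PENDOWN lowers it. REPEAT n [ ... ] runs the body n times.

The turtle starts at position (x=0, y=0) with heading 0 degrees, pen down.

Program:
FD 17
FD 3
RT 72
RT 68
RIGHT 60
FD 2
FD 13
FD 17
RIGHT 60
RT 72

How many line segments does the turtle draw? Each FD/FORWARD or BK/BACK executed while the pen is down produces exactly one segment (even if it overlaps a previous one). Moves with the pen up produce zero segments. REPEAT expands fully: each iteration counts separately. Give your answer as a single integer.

Executing turtle program step by step:
Start: pos=(0,0), heading=0, pen down
FD 17: (0,0) -> (17,0) [heading=0, draw]
FD 3: (17,0) -> (20,0) [heading=0, draw]
RT 72: heading 0 -> 288
RT 68: heading 288 -> 220
RT 60: heading 220 -> 160
FD 2: (20,0) -> (18.121,0.684) [heading=160, draw]
FD 13: (18.121,0.684) -> (5.905,5.13) [heading=160, draw]
FD 17: (5.905,5.13) -> (-10.07,10.945) [heading=160, draw]
RT 60: heading 160 -> 100
RT 72: heading 100 -> 28
Final: pos=(-10.07,10.945), heading=28, 5 segment(s) drawn
Segments drawn: 5

Answer: 5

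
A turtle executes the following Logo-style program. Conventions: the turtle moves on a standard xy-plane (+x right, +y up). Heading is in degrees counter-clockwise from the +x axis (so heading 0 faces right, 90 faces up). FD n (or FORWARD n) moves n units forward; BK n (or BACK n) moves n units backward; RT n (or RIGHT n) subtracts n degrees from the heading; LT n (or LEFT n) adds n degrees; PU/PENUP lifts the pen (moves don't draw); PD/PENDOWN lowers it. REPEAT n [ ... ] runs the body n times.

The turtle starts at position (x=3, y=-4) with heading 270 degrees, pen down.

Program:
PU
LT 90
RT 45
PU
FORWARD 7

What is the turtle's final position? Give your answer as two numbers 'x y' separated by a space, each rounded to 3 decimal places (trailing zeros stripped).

Executing turtle program step by step:
Start: pos=(3,-4), heading=270, pen down
PU: pen up
LT 90: heading 270 -> 0
RT 45: heading 0 -> 315
PU: pen up
FD 7: (3,-4) -> (7.95,-8.95) [heading=315, move]
Final: pos=(7.95,-8.95), heading=315, 0 segment(s) drawn

Answer: 7.95 -8.95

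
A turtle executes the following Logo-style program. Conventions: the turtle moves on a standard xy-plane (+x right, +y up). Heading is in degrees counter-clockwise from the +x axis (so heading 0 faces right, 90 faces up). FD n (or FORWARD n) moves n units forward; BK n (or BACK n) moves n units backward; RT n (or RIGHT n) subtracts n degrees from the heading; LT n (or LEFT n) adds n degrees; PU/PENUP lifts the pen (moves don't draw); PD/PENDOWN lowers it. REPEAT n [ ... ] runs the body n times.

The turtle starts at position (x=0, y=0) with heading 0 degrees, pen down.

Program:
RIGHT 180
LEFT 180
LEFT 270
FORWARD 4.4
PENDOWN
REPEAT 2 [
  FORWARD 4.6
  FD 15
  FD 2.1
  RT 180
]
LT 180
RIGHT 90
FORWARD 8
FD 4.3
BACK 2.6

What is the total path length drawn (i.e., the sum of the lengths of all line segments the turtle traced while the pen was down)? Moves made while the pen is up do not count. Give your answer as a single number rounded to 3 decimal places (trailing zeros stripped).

Executing turtle program step by step:
Start: pos=(0,0), heading=0, pen down
RT 180: heading 0 -> 180
LT 180: heading 180 -> 0
LT 270: heading 0 -> 270
FD 4.4: (0,0) -> (0,-4.4) [heading=270, draw]
PD: pen down
REPEAT 2 [
  -- iteration 1/2 --
  FD 4.6: (0,-4.4) -> (0,-9) [heading=270, draw]
  FD 15: (0,-9) -> (0,-24) [heading=270, draw]
  FD 2.1: (0,-24) -> (0,-26.1) [heading=270, draw]
  RT 180: heading 270 -> 90
  -- iteration 2/2 --
  FD 4.6: (0,-26.1) -> (0,-21.5) [heading=90, draw]
  FD 15: (0,-21.5) -> (0,-6.5) [heading=90, draw]
  FD 2.1: (0,-6.5) -> (0,-4.4) [heading=90, draw]
  RT 180: heading 90 -> 270
]
LT 180: heading 270 -> 90
RT 90: heading 90 -> 0
FD 8: (0,-4.4) -> (8,-4.4) [heading=0, draw]
FD 4.3: (8,-4.4) -> (12.3,-4.4) [heading=0, draw]
BK 2.6: (12.3,-4.4) -> (9.7,-4.4) [heading=0, draw]
Final: pos=(9.7,-4.4), heading=0, 10 segment(s) drawn

Segment lengths:
  seg 1: (0,0) -> (0,-4.4), length = 4.4
  seg 2: (0,-4.4) -> (0,-9), length = 4.6
  seg 3: (0,-9) -> (0,-24), length = 15
  seg 4: (0,-24) -> (0,-26.1), length = 2.1
  seg 5: (0,-26.1) -> (0,-21.5), length = 4.6
  seg 6: (0,-21.5) -> (0,-6.5), length = 15
  seg 7: (0,-6.5) -> (0,-4.4), length = 2.1
  seg 8: (0,-4.4) -> (8,-4.4), length = 8
  seg 9: (8,-4.4) -> (12.3,-4.4), length = 4.3
  seg 10: (12.3,-4.4) -> (9.7,-4.4), length = 2.6
Total = 62.7

Answer: 62.7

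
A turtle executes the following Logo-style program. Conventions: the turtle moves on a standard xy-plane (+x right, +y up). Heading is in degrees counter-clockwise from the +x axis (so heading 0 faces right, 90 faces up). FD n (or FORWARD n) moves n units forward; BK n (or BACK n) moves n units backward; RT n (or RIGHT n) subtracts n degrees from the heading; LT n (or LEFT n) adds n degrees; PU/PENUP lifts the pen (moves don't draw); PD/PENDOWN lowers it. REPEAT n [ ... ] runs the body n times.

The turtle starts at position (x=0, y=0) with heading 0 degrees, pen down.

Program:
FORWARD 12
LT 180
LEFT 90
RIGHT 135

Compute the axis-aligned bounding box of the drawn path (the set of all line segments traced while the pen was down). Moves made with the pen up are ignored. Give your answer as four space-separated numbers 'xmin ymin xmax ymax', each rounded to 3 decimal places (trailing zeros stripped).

Executing turtle program step by step:
Start: pos=(0,0), heading=0, pen down
FD 12: (0,0) -> (12,0) [heading=0, draw]
LT 180: heading 0 -> 180
LT 90: heading 180 -> 270
RT 135: heading 270 -> 135
Final: pos=(12,0), heading=135, 1 segment(s) drawn

Segment endpoints: x in {0, 12}, y in {0}
xmin=0, ymin=0, xmax=12, ymax=0

Answer: 0 0 12 0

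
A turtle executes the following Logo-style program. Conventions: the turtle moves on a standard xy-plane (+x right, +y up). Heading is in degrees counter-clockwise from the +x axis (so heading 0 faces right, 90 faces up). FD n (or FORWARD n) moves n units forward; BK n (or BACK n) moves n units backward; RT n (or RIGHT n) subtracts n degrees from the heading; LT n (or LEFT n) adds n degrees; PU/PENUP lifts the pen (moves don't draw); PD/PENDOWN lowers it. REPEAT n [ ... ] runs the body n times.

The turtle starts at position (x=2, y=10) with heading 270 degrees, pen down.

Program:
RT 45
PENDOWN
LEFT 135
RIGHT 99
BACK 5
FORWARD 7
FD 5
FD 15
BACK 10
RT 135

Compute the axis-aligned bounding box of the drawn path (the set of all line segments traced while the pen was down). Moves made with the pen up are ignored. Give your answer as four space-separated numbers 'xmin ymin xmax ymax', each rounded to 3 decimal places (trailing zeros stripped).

Answer: -1.442 -11.729 2.782 14.938

Derivation:
Executing turtle program step by step:
Start: pos=(2,10), heading=270, pen down
RT 45: heading 270 -> 225
PD: pen down
LT 135: heading 225 -> 0
RT 99: heading 0 -> 261
BK 5: (2,10) -> (2.782,14.938) [heading=261, draw]
FD 7: (2.782,14.938) -> (1.687,8.025) [heading=261, draw]
FD 5: (1.687,8.025) -> (0.905,3.086) [heading=261, draw]
FD 15: (0.905,3.086) -> (-1.442,-11.729) [heading=261, draw]
BK 10: (-1.442,-11.729) -> (0.123,-1.852) [heading=261, draw]
RT 135: heading 261 -> 126
Final: pos=(0.123,-1.852), heading=126, 5 segment(s) drawn

Segment endpoints: x in {-1.442, 0.123, 0.905, 1.687, 2, 2.782}, y in {-11.729, -1.852, 3.086, 8.025, 10, 14.938}
xmin=-1.442, ymin=-11.729, xmax=2.782, ymax=14.938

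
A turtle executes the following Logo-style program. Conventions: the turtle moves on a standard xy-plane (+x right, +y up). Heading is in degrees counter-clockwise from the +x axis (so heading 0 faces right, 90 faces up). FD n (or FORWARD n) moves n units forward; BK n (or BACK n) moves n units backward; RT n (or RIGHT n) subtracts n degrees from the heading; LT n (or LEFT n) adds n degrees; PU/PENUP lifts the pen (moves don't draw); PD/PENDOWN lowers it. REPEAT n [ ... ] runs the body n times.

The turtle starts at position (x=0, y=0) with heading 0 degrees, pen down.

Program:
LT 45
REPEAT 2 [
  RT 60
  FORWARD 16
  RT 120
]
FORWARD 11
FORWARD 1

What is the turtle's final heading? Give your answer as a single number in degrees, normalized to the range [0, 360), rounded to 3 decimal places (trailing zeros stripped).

Executing turtle program step by step:
Start: pos=(0,0), heading=0, pen down
LT 45: heading 0 -> 45
REPEAT 2 [
  -- iteration 1/2 --
  RT 60: heading 45 -> 345
  FD 16: (0,0) -> (15.455,-4.141) [heading=345, draw]
  RT 120: heading 345 -> 225
  -- iteration 2/2 --
  RT 60: heading 225 -> 165
  FD 16: (15.455,-4.141) -> (0,0) [heading=165, draw]
  RT 120: heading 165 -> 45
]
FD 11: (0,0) -> (7.778,7.778) [heading=45, draw]
FD 1: (7.778,7.778) -> (8.485,8.485) [heading=45, draw]
Final: pos=(8.485,8.485), heading=45, 4 segment(s) drawn

Answer: 45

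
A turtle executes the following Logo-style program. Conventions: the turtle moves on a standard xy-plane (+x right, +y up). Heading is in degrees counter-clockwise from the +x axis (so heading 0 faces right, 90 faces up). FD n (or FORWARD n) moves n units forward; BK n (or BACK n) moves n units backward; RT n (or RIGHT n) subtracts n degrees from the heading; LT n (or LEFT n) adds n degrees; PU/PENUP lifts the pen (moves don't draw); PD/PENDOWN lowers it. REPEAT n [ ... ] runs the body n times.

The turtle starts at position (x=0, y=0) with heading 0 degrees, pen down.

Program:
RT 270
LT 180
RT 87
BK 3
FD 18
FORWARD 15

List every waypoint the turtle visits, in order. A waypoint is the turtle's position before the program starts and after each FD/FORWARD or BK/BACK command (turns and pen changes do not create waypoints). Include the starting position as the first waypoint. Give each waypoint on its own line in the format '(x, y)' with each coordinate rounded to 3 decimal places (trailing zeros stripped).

Executing turtle program step by step:
Start: pos=(0,0), heading=0, pen down
RT 270: heading 0 -> 90
LT 180: heading 90 -> 270
RT 87: heading 270 -> 183
BK 3: (0,0) -> (2.996,0.157) [heading=183, draw]
FD 18: (2.996,0.157) -> (-14.979,-0.785) [heading=183, draw]
FD 15: (-14.979,-0.785) -> (-29.959,-1.57) [heading=183, draw]
Final: pos=(-29.959,-1.57), heading=183, 3 segment(s) drawn
Waypoints (4 total):
(0, 0)
(2.996, 0.157)
(-14.979, -0.785)
(-29.959, -1.57)

Answer: (0, 0)
(2.996, 0.157)
(-14.979, -0.785)
(-29.959, -1.57)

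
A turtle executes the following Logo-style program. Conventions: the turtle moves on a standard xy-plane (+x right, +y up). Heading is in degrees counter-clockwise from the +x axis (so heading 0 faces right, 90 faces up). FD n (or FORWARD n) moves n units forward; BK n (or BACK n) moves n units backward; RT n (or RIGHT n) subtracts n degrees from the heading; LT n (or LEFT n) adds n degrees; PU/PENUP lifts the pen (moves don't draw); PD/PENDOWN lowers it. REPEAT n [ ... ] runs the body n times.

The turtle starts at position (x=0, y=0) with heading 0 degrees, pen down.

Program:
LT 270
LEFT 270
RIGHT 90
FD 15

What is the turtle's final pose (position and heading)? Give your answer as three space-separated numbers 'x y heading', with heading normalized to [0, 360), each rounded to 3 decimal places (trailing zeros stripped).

Executing turtle program step by step:
Start: pos=(0,0), heading=0, pen down
LT 270: heading 0 -> 270
LT 270: heading 270 -> 180
RT 90: heading 180 -> 90
FD 15: (0,0) -> (0,15) [heading=90, draw]
Final: pos=(0,15), heading=90, 1 segment(s) drawn

Answer: 0 15 90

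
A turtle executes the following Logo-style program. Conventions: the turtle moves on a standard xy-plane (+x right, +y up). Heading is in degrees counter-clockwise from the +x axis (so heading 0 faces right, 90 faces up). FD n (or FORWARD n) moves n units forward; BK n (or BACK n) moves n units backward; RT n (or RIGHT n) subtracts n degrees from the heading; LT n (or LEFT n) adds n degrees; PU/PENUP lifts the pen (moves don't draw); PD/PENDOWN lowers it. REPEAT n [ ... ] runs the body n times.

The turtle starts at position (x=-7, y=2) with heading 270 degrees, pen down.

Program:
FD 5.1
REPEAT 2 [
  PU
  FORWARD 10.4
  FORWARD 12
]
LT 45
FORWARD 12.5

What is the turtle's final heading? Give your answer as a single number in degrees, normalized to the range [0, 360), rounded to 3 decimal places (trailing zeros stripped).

Executing turtle program step by step:
Start: pos=(-7,2), heading=270, pen down
FD 5.1: (-7,2) -> (-7,-3.1) [heading=270, draw]
REPEAT 2 [
  -- iteration 1/2 --
  PU: pen up
  FD 10.4: (-7,-3.1) -> (-7,-13.5) [heading=270, move]
  FD 12: (-7,-13.5) -> (-7,-25.5) [heading=270, move]
  -- iteration 2/2 --
  PU: pen up
  FD 10.4: (-7,-25.5) -> (-7,-35.9) [heading=270, move]
  FD 12: (-7,-35.9) -> (-7,-47.9) [heading=270, move]
]
LT 45: heading 270 -> 315
FD 12.5: (-7,-47.9) -> (1.839,-56.739) [heading=315, move]
Final: pos=(1.839,-56.739), heading=315, 1 segment(s) drawn

Answer: 315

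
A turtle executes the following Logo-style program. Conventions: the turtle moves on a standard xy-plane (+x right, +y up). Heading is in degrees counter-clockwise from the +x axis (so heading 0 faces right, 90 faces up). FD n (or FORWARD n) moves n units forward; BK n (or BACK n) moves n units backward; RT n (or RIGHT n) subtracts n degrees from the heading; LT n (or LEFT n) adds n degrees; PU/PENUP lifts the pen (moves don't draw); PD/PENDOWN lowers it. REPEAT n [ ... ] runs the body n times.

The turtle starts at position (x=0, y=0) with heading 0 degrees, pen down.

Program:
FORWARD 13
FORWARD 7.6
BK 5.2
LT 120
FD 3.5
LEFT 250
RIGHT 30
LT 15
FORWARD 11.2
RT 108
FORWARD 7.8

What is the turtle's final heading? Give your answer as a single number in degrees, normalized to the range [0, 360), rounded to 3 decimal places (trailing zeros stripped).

Answer: 247

Derivation:
Executing turtle program step by step:
Start: pos=(0,0), heading=0, pen down
FD 13: (0,0) -> (13,0) [heading=0, draw]
FD 7.6: (13,0) -> (20.6,0) [heading=0, draw]
BK 5.2: (20.6,0) -> (15.4,0) [heading=0, draw]
LT 120: heading 0 -> 120
FD 3.5: (15.4,0) -> (13.65,3.031) [heading=120, draw]
LT 250: heading 120 -> 10
RT 30: heading 10 -> 340
LT 15: heading 340 -> 355
FD 11.2: (13.65,3.031) -> (24.807,2.055) [heading=355, draw]
RT 108: heading 355 -> 247
FD 7.8: (24.807,2.055) -> (21.76,-5.125) [heading=247, draw]
Final: pos=(21.76,-5.125), heading=247, 6 segment(s) drawn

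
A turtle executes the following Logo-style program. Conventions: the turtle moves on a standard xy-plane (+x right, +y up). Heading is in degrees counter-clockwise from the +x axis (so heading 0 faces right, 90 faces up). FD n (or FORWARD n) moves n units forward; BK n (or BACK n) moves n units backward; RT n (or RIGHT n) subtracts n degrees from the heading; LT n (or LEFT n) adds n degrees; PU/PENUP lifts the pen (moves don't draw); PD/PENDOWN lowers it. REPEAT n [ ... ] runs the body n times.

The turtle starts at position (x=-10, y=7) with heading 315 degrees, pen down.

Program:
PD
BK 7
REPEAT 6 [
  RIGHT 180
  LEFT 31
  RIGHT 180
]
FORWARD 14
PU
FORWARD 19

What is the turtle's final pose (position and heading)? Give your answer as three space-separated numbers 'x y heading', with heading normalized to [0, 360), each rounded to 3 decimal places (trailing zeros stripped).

Answer: -40.596 32.717 141

Derivation:
Executing turtle program step by step:
Start: pos=(-10,7), heading=315, pen down
PD: pen down
BK 7: (-10,7) -> (-14.95,11.95) [heading=315, draw]
REPEAT 6 [
  -- iteration 1/6 --
  RT 180: heading 315 -> 135
  LT 31: heading 135 -> 166
  RT 180: heading 166 -> 346
  -- iteration 2/6 --
  RT 180: heading 346 -> 166
  LT 31: heading 166 -> 197
  RT 180: heading 197 -> 17
  -- iteration 3/6 --
  RT 180: heading 17 -> 197
  LT 31: heading 197 -> 228
  RT 180: heading 228 -> 48
  -- iteration 4/6 --
  RT 180: heading 48 -> 228
  LT 31: heading 228 -> 259
  RT 180: heading 259 -> 79
  -- iteration 5/6 --
  RT 180: heading 79 -> 259
  LT 31: heading 259 -> 290
  RT 180: heading 290 -> 110
  -- iteration 6/6 --
  RT 180: heading 110 -> 290
  LT 31: heading 290 -> 321
  RT 180: heading 321 -> 141
]
FD 14: (-14.95,11.95) -> (-25.83,20.76) [heading=141, draw]
PU: pen up
FD 19: (-25.83,20.76) -> (-40.596,32.717) [heading=141, move]
Final: pos=(-40.596,32.717), heading=141, 2 segment(s) drawn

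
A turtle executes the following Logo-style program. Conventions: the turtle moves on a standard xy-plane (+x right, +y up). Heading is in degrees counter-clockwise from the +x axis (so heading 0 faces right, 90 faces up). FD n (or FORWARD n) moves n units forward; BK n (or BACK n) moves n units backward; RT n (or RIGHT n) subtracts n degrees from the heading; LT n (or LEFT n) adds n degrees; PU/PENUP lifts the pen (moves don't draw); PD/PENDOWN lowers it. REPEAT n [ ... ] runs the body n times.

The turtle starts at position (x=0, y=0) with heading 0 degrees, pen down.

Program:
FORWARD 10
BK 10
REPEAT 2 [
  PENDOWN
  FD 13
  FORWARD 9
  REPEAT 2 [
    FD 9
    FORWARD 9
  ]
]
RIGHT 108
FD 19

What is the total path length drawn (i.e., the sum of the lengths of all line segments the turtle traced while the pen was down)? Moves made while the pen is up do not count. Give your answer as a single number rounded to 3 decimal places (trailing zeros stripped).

Answer: 155

Derivation:
Executing turtle program step by step:
Start: pos=(0,0), heading=0, pen down
FD 10: (0,0) -> (10,0) [heading=0, draw]
BK 10: (10,0) -> (0,0) [heading=0, draw]
REPEAT 2 [
  -- iteration 1/2 --
  PD: pen down
  FD 13: (0,0) -> (13,0) [heading=0, draw]
  FD 9: (13,0) -> (22,0) [heading=0, draw]
  REPEAT 2 [
    -- iteration 1/2 --
    FD 9: (22,0) -> (31,0) [heading=0, draw]
    FD 9: (31,0) -> (40,0) [heading=0, draw]
    -- iteration 2/2 --
    FD 9: (40,0) -> (49,0) [heading=0, draw]
    FD 9: (49,0) -> (58,0) [heading=0, draw]
  ]
  -- iteration 2/2 --
  PD: pen down
  FD 13: (58,0) -> (71,0) [heading=0, draw]
  FD 9: (71,0) -> (80,0) [heading=0, draw]
  REPEAT 2 [
    -- iteration 1/2 --
    FD 9: (80,0) -> (89,0) [heading=0, draw]
    FD 9: (89,0) -> (98,0) [heading=0, draw]
    -- iteration 2/2 --
    FD 9: (98,0) -> (107,0) [heading=0, draw]
    FD 9: (107,0) -> (116,0) [heading=0, draw]
  ]
]
RT 108: heading 0 -> 252
FD 19: (116,0) -> (110.129,-18.07) [heading=252, draw]
Final: pos=(110.129,-18.07), heading=252, 15 segment(s) drawn

Segment lengths:
  seg 1: (0,0) -> (10,0), length = 10
  seg 2: (10,0) -> (0,0), length = 10
  seg 3: (0,0) -> (13,0), length = 13
  seg 4: (13,0) -> (22,0), length = 9
  seg 5: (22,0) -> (31,0), length = 9
  seg 6: (31,0) -> (40,0), length = 9
  seg 7: (40,0) -> (49,0), length = 9
  seg 8: (49,0) -> (58,0), length = 9
  seg 9: (58,0) -> (71,0), length = 13
  seg 10: (71,0) -> (80,0), length = 9
  seg 11: (80,0) -> (89,0), length = 9
  seg 12: (89,0) -> (98,0), length = 9
  seg 13: (98,0) -> (107,0), length = 9
  seg 14: (107,0) -> (116,0), length = 9
  seg 15: (116,0) -> (110.129,-18.07), length = 19
Total = 155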